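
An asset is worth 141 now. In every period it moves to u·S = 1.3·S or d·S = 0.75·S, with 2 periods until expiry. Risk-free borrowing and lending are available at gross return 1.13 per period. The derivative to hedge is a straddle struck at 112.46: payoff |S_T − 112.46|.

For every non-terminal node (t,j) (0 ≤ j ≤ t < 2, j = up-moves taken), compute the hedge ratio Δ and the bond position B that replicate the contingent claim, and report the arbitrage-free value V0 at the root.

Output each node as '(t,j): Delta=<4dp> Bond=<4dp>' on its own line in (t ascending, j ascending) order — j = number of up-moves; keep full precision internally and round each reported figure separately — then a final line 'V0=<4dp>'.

Since d<R<u, set p* = (R−d)/(u−d) = 0.6909; price each node as the discounted p*-expectation of its children.
Terminal values V(2,·): V(2,0)=33.1475, V(2,1)=25.0150, V(2,2)=125.8300
(1,0): S=105.7500. Δ = (V_up−V_dn)/(S_up−S_dn) = (25.0150−33.1475)/(137.4750−79.3125) = -0.1398. V = [p*·25.0150 + (1−p*)·33.1475]/1.13 = 24.3617. B = V − Δ·S = 39.1480.
(1,1): S=183.3000. Δ = (V_up−V_dn)/(S_up−S_dn) = (125.8300−25.0150)/(238.2900−137.4750) = 1.0000. V = [p*·125.8300 + (1−p*)·25.0150]/1.13 = 83.7779. B = V − Δ·S = -99.5221.
(0,0): S=141.0000. Δ = (V_up−V_dn)/(S_up−S_dn) = (83.7779−24.3617)/(183.3000−105.7500) = 0.7662. V = [p*·83.7779 + (1−p*)·24.3617]/1.13 = 57.8875. B = V − Δ·S = -50.1420.
Check: Δ(0,0)·S0 + B(0,0) = 57.8875 = V0.

(0,0): Delta=0.7662 Bond=-50.1420
(1,0): Delta=-0.1398 Bond=39.1480
(1,1): Delta=1.0000 Bond=-99.5221
V0=57.8875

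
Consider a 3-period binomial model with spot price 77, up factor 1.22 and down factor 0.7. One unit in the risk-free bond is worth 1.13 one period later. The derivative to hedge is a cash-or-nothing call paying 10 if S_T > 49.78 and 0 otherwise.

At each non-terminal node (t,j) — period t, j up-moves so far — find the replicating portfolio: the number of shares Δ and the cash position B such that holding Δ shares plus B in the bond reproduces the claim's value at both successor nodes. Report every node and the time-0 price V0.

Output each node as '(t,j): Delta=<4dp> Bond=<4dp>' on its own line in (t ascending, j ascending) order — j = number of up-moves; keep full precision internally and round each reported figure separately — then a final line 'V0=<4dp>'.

(0,0): Delta=0.0560 Bond=2.0686
(1,0): Delta=0.2611 Bond=-8.7177
(1,1): Delta=0.0314 Bond=4.6514
(2,0): Delta=0.0000 Bond=0.0000
(2,1): Delta=0.2924 Bond=-11.9129
(2,2): Delta=0.0000 Bond=8.8496
V0=6.3795

Since d<R<u, set p* = (R−d)/(u−d) = 0.8269; price each node as the discounted p*-expectation of its children.
Payoff layer (t=3): V(3,0)=0.0000, V(3,1)=0.0000, V(3,2)=10.0000, V(3,3)=10.0000
Node (2,0) S=37.7300: V=(p*·0.0000+(1−p*)·0.0000)/1.13=0.0000; Δ=(0.0000−0.0000)/(46.0306−26.4110)=0.0000; B=V−Δ·S=0.0000
Node (2,1) S=65.7580: V=(p*·10.0000+(1−p*)·0.0000)/1.13=7.3179; Δ=(10.0000−0.0000)/(80.2248−46.0306)=0.2924; B=V−Δ·S=-11.9129
Node (2,2) S=114.6068: V=(p*·10.0000+(1−p*)·10.0000)/1.13=8.8496; Δ=(10.0000−10.0000)/(139.8203−80.2248)=0.0000; B=V−Δ·S=8.8496
Node (1,0) S=53.9000: V=(p*·7.3179+(1−p*)·0.0000)/1.13=5.3552; Δ=(7.3179−0.0000)/(65.7580−37.7300)=0.2611; B=V−Δ·S=-8.7177
Node (1,1) S=93.9400: V=(p*·8.8496+(1−p*)·7.3179)/1.13=7.5969; Δ=(8.8496−7.3179)/(114.6068−65.7580)=0.0314; B=V−Δ·S=4.6514
Node (0,0) S=77.0000: V=(p*·7.5969+(1−p*)·5.3552)/1.13=6.3795; Δ=(7.5969−5.3552)/(93.9400−53.9000)=0.0560; B=V−Δ·S=2.0686
The time-0 hedge costs 6.3795, which is the no-arbitrage price.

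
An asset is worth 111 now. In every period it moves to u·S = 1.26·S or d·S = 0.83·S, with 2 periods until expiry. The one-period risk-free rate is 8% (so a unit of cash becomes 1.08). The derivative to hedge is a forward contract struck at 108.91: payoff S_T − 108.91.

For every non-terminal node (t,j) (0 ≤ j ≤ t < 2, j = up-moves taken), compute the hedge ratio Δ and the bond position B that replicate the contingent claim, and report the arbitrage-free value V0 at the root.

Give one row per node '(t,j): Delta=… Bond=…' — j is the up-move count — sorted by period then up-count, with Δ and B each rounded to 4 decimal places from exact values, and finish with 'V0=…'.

Risk-neutral probability p* = (R−d)/(u−d) = (1.08−0.83)/(1.26−0.83) = 0.5814.
Terminal payoffs: V(2,0)=-32.4421, V(2,1)=7.1738, V(2,2)=67.3136
  t=1,j=0: stock 92.1300 → up 116.0838 (V=7.1738), down 76.4679 (V=-32.4421). Price -8.7126; hedge Δ=1.0000, bond B=-100.8426.
  t=1,j=1: stock 139.8600 → up 176.2236 (V=67.3136), down 116.0838 (V=7.1738). Price 39.0174; hedge Δ=1.0000, bond B=-100.8426.
  t=0,j=0: stock 111.0000 → up 139.8600 (V=39.0174), down 92.1300 (V=-8.7126). Price 17.6272; hedge Δ=1.0000, bond B=-93.3728.
The time-0 hedge costs 17.6272, which is the no-arbitrage price.

(0,0): Delta=1.0000 Bond=-93.3728
(1,0): Delta=1.0000 Bond=-100.8426
(1,1): Delta=1.0000 Bond=-100.8426
V0=17.6272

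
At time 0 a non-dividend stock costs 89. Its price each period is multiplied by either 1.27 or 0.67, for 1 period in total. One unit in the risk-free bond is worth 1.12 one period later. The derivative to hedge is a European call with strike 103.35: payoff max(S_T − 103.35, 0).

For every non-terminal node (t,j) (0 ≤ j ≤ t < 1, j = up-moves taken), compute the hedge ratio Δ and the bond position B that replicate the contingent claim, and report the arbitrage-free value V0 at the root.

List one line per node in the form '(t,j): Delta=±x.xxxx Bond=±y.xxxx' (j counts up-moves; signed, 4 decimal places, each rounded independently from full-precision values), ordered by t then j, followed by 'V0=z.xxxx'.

Since d<R<u, set p* = (R−d)/(u−d) = 0.7500; price each node as the discounted p*-expectation of its children.
Terminal payoffs: V(1,0)=0.0000, V(1,1)=9.6800
Node (0,0) S=89.0000: V=(p*·9.6800+(1−p*)·0.0000)/1.12=6.4821; Δ=(9.6800−0.0000)/(113.0300−59.6300)=0.1813; B=V−Δ·S=-9.6512
Self-financing check: at every node Δ·S+B equals the discounted successor values.

(0,0): Delta=0.1813 Bond=-9.6512
V0=6.4821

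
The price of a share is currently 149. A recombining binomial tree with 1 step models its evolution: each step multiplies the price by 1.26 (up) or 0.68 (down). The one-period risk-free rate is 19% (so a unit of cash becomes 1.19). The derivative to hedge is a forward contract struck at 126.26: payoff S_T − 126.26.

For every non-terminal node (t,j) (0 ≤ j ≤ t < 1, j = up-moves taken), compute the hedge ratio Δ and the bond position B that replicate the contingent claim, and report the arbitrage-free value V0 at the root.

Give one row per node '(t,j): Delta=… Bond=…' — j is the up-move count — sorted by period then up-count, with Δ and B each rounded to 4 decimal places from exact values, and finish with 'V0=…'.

(0,0): Delta=1.0000 Bond=-106.1008
V0=42.8992

The replicating-portfolio and risk-neutral prices coincide; use p* = (1.19−0.68)/(1.26−0.68) = 0.8793 for the latter.
Payoff layer (t=1): V(1,0)=-24.9400, V(1,1)=61.4800
Node (0,0) S=149.0000: V=(p*·61.4800+(1−p*)·-24.9400)/1.19=42.8992; Δ=(61.4800−-24.9400)/(187.7400−101.3200)=1.0000; B=V−Δ·S=-106.1008
Root portfolio cost Δ·149+B reproduces V0=42.8992.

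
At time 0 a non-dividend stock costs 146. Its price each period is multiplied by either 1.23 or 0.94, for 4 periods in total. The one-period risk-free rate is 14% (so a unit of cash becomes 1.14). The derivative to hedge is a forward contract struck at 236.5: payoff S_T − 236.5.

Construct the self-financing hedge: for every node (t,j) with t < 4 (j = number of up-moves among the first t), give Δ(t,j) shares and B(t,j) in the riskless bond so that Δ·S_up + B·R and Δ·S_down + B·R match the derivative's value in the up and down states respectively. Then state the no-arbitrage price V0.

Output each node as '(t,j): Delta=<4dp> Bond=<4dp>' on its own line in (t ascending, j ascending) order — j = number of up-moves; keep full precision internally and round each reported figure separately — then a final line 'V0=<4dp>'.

(0,0): Delta=1.0000 Bond=-140.0270
(1,0): Delta=1.0000 Bond=-159.6308
(1,1): Delta=1.0000 Bond=-159.6308
(2,0): Delta=1.0000 Bond=-181.9791
(2,1): Delta=1.0000 Bond=-181.9791
(2,2): Delta=1.0000 Bond=-181.9791
(3,0): Delta=1.0000 Bond=-207.4561
(3,1): Delta=1.0000 Bond=-207.4561
(3,2): Delta=1.0000 Bond=-207.4561
(3,3): Delta=1.0000 Bond=-207.4561
V0=5.9730

Under the risk-neutral measure, an up-move has probability p* = (R−d)/(u−d) = 0.6897 and values discount at R = 1.14.
Terminal payoffs: V(4,0)=-122.5107, V(4,1)=-87.3437, V(4,2)=-41.3274, V(4,3)=18.8854, V(4,4)=97.6745
  t=3,j=0: stock 121.2653 → up 149.1563 (V=-87.3437), down 113.9893 (V=-122.5107). Price -86.1909; hedge Δ=1.0000, bond B=-207.4561.
  t=3,j=1: stock 158.6769 → up 195.1726 (V=-41.3274), down 149.1563 (V=-87.3437). Price -48.7793; hedge Δ=1.0000, bond B=-207.4561.
  t=3,j=2: stock 207.6304 → up 255.3854 (V=18.8854), down 195.1726 (V=-41.3274). Price 0.1743; hedge Δ=1.0000, bond B=-207.4561.
  t=3,j=3: stock 271.6866 → up 334.1745 (V=97.6745), down 255.3854 (V=18.8854). Price 64.2304; hedge Δ=1.0000, bond B=-207.4561.
  t=2,j=0: stock 129.0056 → up 158.6769 (V=-48.7793), down 121.2653 (V=-86.1909). Price -52.9735; hedge Δ=1.0000, bond B=-181.9791.
  t=2,j=1: stock 168.8052 → up 207.6304 (V=0.1743), down 158.6769 (V=-48.7793). Price -13.1739; hedge Δ=1.0000, bond B=-181.9791.
  t=2,j=2: stock 220.8834 → up 271.6866 (V=64.2304), down 207.6304 (V=0.1743). Price 38.9043; hedge Δ=1.0000, bond B=-181.9791.
  t=1,j=0: stock 137.2400 → up 168.8052 (V=-13.1739), down 129.0056 (V=-52.9735). Price -22.3908; hedge Δ=1.0000, bond B=-159.6308.
  t=1,j=1: stock 179.5800 → up 220.8834 (V=38.9043), down 168.8052 (V=-13.1739). Price 19.9492; hedge Δ=1.0000, bond B=-159.6308.
  t=0,j=0: stock 146.0000 → up 179.5800 (V=19.9492), down 137.2400 (V=-22.3908). Price 5.9730; hedge Δ=1.0000, bond B=-140.0270.
Root portfolio cost Δ·146+B reproduces V0=5.9730.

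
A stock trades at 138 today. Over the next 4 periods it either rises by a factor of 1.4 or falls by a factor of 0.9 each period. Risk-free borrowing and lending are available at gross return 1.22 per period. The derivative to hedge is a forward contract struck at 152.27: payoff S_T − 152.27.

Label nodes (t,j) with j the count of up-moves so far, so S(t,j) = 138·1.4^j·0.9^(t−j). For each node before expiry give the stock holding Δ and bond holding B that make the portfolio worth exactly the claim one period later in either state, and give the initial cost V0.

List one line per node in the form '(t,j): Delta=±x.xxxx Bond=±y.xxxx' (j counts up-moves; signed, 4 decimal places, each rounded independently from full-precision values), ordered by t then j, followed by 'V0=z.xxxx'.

No-arbitrage ⇒ martingale measure with p* = (R−d)/(u−d) = 0.6400.
At expiry t=4: V(4,0)=-61.7282, V(4,1)=-11.4272, V(4,2)=66.8188, V(4,3)=188.5348, V(4,4)=377.8708
Node (3,0) S=100.6020: V=(p*·-11.4272+(1−p*)·-61.7282)/1.22=-24.2095; Δ=(-11.4272−-61.7282)/(140.8428−90.5418)=1.0000; B=V−Δ·S=-124.8115
Node (3,1) S=156.4920: V=(p*·66.8188+(1−p*)·-11.4272)/1.22=31.6805; Δ=(66.8188−-11.4272)/(219.0888−140.8428)=1.0000; B=V−Δ·S=-124.8115
Node (3,2) S=243.4320: V=(p*·188.5348+(1−p*)·66.8188)/1.22=118.6205; Δ=(188.5348−66.8188)/(340.8048−219.0888)=1.0000; B=V−Δ·S=-124.8115
Node (3,3) S=378.6720: V=(p*·377.8708+(1−p*)·188.5348)/1.22=253.8605; Δ=(377.8708−188.5348)/(530.1408−340.8048)=1.0000; B=V−Δ·S=-124.8115
Node (2,0) S=111.7800: V=(p*·31.6805+(1−p*)·-24.2095)/1.22=9.4755; Δ=(31.6805−-24.2095)/(156.4920−100.6020)=1.0000; B=V−Δ·S=-102.3045
Node (2,1) S=173.8800: V=(p*·118.6205+(1−p*)·31.6805)/1.22=71.5755; Δ=(118.6205−31.6805)/(243.4320−156.4920)=1.0000; B=V−Δ·S=-102.3045
Node (2,2) S=270.4800: V=(p*·253.8605+(1−p*)·118.6205)/1.22=168.1755; Δ=(253.8605−118.6205)/(378.6720−243.4320)=1.0000; B=V−Δ·S=-102.3045
Node (1,0) S=124.2000: V=(p*·71.5755+(1−p*)·9.4755)/1.22=40.3439; Δ=(71.5755−9.4755)/(173.8800−111.7800)=1.0000; B=V−Δ·S=-83.8561
Node (1,1) S=193.2000: V=(p*·168.1755+(1−p*)·71.5755)/1.22=109.3439; Δ=(168.1755−71.5755)/(270.4800−173.8800)=1.0000; B=V−Δ·S=-83.8561
Node (0,0) S=138.0000: V=(p*·109.3439+(1−p*)·40.3439)/1.22=69.2655; Δ=(109.3439−40.3439)/(193.2000−124.2000)=1.0000; B=V−Δ·S=-68.7345
Self-financing check: at every node Δ·S+B equals the discounted successor values.

(0,0): Delta=1.0000 Bond=-68.7345
(1,0): Delta=1.0000 Bond=-83.8561
(1,1): Delta=1.0000 Bond=-83.8561
(2,0): Delta=1.0000 Bond=-102.3045
(2,1): Delta=1.0000 Bond=-102.3045
(2,2): Delta=1.0000 Bond=-102.3045
(3,0): Delta=1.0000 Bond=-124.8115
(3,1): Delta=1.0000 Bond=-124.8115
(3,2): Delta=1.0000 Bond=-124.8115
(3,3): Delta=1.0000 Bond=-124.8115
V0=69.2655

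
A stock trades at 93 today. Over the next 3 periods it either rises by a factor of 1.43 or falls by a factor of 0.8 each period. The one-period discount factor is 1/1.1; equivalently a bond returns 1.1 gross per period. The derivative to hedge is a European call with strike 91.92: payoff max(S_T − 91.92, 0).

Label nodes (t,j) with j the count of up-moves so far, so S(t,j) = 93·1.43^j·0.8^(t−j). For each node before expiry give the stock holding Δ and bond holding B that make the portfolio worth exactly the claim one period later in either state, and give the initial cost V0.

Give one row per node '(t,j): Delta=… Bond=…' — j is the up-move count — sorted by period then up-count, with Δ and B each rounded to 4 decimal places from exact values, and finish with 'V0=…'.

The replicating-portfolio and risk-neutral prices coincide; use p* = (1.1−0.8)/(1.43−0.8) = 0.4762 for the latter.
Payoff layer (t=3): V(3,0)=0.0000, V(3,1)=0.0000, V(3,2)=60.2206, V(3,3)=180.0313
Node (2,0) S=59.5200: V=(p*·0.0000+(1−p*)·0.0000)/1.1=0.0000; Δ=(0.0000−0.0000)/(85.1136−47.6160)=0.0000; B=V−Δ·S=0.0000
Node (2,1) S=106.3920: V=(p*·60.2206+(1−p*)·0.0000)/1.1=26.0695; Δ=(60.2206−0.0000)/(152.1406−85.1136)=0.8985; B=V−Δ·S=-69.5187
Node (2,2) S=190.1757: V=(p*·180.0313+(1−p*)·60.2206)/1.1=106.6121; Δ=(180.0313−60.2206)/(271.9513−152.1406)=1.0000; B=V−Δ·S=-83.5636
Node (1,0) S=74.4000: V=(p*·26.0695+(1−p*)·0.0000)/1.1=11.2855; Δ=(26.0695−0.0000)/(106.3920−59.5200)=0.5562; B=V−Δ·S=-30.0947
Node (1,1) S=132.9900: V=(p*·106.6121+(1−p*)·26.0695)/1.1=58.5665; Δ=(106.6121−26.0695)/(190.1757−106.3920)=0.9613; B=V−Δ·S=-69.2789
Node (0,0) S=93.0000: V=(p*·58.5665+(1−p*)·11.2855)/1.1=30.7275; Δ=(58.5665−11.2855)/(132.9900−74.4000)=0.8070; B=V−Δ·S=-44.3216
Root portfolio cost Δ·93+B reproduces V0=30.7275.

(0,0): Delta=0.8070 Bond=-44.3216
(1,0): Delta=0.5562 Bond=-30.0947
(1,1): Delta=0.9613 Bond=-69.2789
(2,0): Delta=0.0000 Bond=0.0000
(2,1): Delta=0.8985 Bond=-69.5187
(2,2): Delta=1.0000 Bond=-83.5636
V0=30.7275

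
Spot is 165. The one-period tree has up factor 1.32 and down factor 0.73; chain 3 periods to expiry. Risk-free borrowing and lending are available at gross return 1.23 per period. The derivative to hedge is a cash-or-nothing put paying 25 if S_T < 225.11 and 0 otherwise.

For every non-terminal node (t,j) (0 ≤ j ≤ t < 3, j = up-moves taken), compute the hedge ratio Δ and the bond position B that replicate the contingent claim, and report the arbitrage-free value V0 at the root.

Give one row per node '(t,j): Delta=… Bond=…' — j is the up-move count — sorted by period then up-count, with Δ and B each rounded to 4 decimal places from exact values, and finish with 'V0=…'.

The replicating-portfolio and risk-neutral prices coincide; use p* = (1.23−0.73)/(1.32−0.73) = 0.8475 for the latter.
Payoff layer (t=3): V(3,0)=25.0000, V(3,1)=25.0000, V(3,2)=25.0000, V(3,3)=0.0000
Node (2,0) S=87.9285: V=(p*·25.0000+(1−p*)·25.0000)/1.23=20.3252; Δ=(25.0000−25.0000)/(116.0656−64.1878)=0.0000; B=V−Δ·S=20.3252
Node (2,1) S=158.9940: V=(p*·25.0000+(1−p*)·25.0000)/1.23=20.3252; Δ=(25.0000−25.0000)/(209.8721−116.0656)=0.0000; B=V−Δ·S=20.3252
Node (2,2) S=287.4960: V=(p*·0.0000+(1−p*)·25.0000)/1.23=3.1005; Δ=(0.0000−25.0000)/(379.4947−209.8721)=-0.1474; B=V−Δ·S=45.4733
Node (1,0) S=120.4500: V=(p*·20.3252+(1−p*)·20.3252)/1.23=16.5246; Δ=(20.3252−20.3252)/(158.9940−87.9285)=0.0000; B=V−Δ·S=16.5246
Node (1,1) S=217.8000: V=(p*·3.1005+(1−p*)·20.3252)/1.23=4.6569; Δ=(3.1005−20.3252)/(287.4960−158.9940)=-0.1340; B=V−Δ·S=33.8514
Node (0,0) S=165.0000: V=(p*·4.6569+(1−p*)·16.5246)/1.23=5.2579; Δ=(4.6569−16.5246)/(217.8000−120.4500)=-0.1219; B=V−Δ·S=25.3726
Root portfolio cost Δ·165+B reproduces V0=5.2579.

(0,0): Delta=-0.1219 Bond=25.3726
(1,0): Delta=0.0000 Bond=16.5246
(1,1): Delta=-0.1340 Bond=33.8514
(2,0): Delta=0.0000 Bond=20.3252
(2,1): Delta=0.0000 Bond=20.3252
(2,2): Delta=-0.1474 Bond=45.4733
V0=5.2579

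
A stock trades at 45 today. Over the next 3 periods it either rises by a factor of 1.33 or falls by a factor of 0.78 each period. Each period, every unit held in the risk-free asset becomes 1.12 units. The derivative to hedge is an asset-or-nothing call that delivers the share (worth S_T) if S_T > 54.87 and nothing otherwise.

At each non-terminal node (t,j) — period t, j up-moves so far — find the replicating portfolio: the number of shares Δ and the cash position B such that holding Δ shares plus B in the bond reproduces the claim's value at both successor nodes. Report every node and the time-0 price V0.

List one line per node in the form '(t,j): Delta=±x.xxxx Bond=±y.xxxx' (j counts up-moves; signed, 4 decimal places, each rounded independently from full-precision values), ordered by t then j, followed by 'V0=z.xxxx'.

(0,0): Delta=1.4830 Bond=-29.5863
(1,0): Delta=1.7752 Bond=-43.3933
(1,1): Delta=1.3771 Bond=-26.8017
(2,0): Delta=0.0000 Bond=0.0000
(2,1): Delta=2.4182 Bond=-78.6184
(2,2): Delta=1.0000 Bond=0.0000
V0=37.1466

Risk-neutral probability p* = (R−d)/(u−d) = (1.12−0.78)/(1.33−0.78) = 0.6182.
At expiry t=3: V(3,0)=0.0000, V(3,1)=0.0000, V(3,2)=62.0884, V(3,3)=105.8687
Node (2,0) S=27.3780: V=(p*·0.0000+(1−p*)·0.0000)/1.12=0.0000; Δ=(0.0000−0.0000)/(36.4127−21.3548)=0.0000; B=V−Δ·S=0.0000
Node (2,1) S=46.6830: V=(p*·62.0884+(1−p*)·0.0000)/1.12=34.2696; Δ=(62.0884−0.0000)/(62.0884−36.4127)=2.4182; B=V−Δ·S=-78.6184
Node (2,2) S=79.6005: V=(p*·105.8687+(1−p*)·62.0884)/1.12=79.6005; Δ=(105.8687−62.0884)/(105.8687−62.0884)=1.0000; B=V−Δ·S=0.0000
Node (1,0) S=35.1000: V=(p*·34.2696+(1−p*)·0.0000)/1.12=18.9150; Δ=(34.2696−0.0000)/(46.6830−27.3780)=1.7752; B=V−Δ·S=-43.3933
Node (1,1) S=59.8500: V=(p*·79.6005+(1−p*)·34.2696)/1.12=55.6181; Δ=(79.6005−34.2696)/(79.6005−46.6830)=1.3771; B=V−Δ·S=-26.8017
Node (0,0) S=45.0000: V=(p*·55.6181+(1−p*)·18.9150)/1.12=37.1466; Δ=(55.6181−18.9150)/(59.8500−35.1000)=1.4830; B=V−Δ·S=-29.5863
The time-0 hedge costs 37.1466, which is the no-arbitrage price.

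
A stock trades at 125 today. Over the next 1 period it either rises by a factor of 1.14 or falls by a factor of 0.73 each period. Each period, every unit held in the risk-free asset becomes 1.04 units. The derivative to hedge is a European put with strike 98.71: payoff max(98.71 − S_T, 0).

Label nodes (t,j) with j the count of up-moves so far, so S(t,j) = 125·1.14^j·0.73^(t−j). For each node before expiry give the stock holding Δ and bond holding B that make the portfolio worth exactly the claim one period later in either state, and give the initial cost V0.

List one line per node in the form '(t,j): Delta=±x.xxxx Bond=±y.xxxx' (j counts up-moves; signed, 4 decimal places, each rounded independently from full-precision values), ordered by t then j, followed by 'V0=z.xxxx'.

(0,0): Delta=-0.1456 Bond=19.9447
V0=1.7495

Under the risk-neutral measure, an up-move has probability p* = (R−d)/(u−d) = 0.7561 and values discount at R = 1.04.
Payoff layer (t=1): V(1,0)=7.4600, V(1,1)=0.0000
(0,0): S=125.0000. Δ = (V_up−V_dn)/(S_up−S_dn) = (0.0000−7.4600)/(142.5000−91.2500) = -0.1456. V = [p*·0.0000 + (1−p*)·7.4600]/1.04 = 1.7495. B = V − Δ·S = 19.9447.
Each (Δ,B) replicates both successor values, so the strategy is self-financing and V0 is arbitrage-free.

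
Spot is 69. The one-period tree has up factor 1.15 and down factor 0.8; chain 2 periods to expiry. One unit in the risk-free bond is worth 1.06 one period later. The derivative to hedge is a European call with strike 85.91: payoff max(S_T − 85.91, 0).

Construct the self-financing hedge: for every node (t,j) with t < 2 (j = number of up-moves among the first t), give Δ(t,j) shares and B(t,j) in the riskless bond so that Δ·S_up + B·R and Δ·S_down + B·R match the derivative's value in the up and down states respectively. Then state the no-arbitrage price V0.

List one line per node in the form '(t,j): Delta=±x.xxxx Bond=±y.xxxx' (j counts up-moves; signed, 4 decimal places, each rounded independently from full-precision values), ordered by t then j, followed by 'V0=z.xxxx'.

Since d<R<u, set p* = (R−d)/(u−d) = 0.7429; price each node as the discounted p*-expectation of its children.
Terminal payoffs: V(2,0)=0.0000, V(2,1)=0.0000, V(2,2)=5.3425
Node (1,0) S=55.2000: V=(p*·0.0000+(1−p*)·0.0000)/1.06=0.0000; Δ=(0.0000−0.0000)/(63.4800−44.1600)=0.0000; B=V−Δ·S=0.0000
Node (1,1) S=79.3500: V=(p*·5.3425+(1−p*)·0.0000)/1.06=3.7441; Δ=(5.3425−0.0000)/(91.2525−63.4800)=0.1924; B=V−Δ·S=-11.5202
Node (0,0) S=69.0000: V=(p*·3.7441+(1−p*)·0.0000)/1.06=2.6239; Δ=(3.7441−0.0000)/(79.3500−55.2000)=0.1550; B=V−Δ·S=-8.0735
The time-0 hedge costs 2.6239, which is the no-arbitrage price.

(0,0): Delta=0.1550 Bond=-8.0735
(1,0): Delta=0.0000 Bond=0.0000
(1,1): Delta=0.1924 Bond=-11.5202
V0=2.6239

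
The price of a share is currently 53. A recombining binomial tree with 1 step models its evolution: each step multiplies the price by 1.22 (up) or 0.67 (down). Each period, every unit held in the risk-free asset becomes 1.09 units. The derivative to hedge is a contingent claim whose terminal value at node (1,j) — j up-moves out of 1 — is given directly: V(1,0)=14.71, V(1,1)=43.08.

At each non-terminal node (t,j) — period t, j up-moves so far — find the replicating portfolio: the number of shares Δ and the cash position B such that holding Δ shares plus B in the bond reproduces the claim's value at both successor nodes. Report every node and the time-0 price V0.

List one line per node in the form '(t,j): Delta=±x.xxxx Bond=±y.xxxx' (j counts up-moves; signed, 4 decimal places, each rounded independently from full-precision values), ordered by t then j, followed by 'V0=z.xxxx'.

(0,0): Delta=0.9732 Bond=-18.2108
V0=33.3710

Under the risk-neutral measure, an up-move has probability p* = (R−d)/(u−d) = 0.7636 and values discount at R = 1.09.
At expiry t=1: V(1,0)=14.7100, V(1,1)=43.0800
Node (0,0) S=53.0000: V=(p*·43.0800+(1−p*)·14.7100)/1.09=33.3710; Δ=(43.0800−14.7100)/(64.6600−35.5100)=0.9732; B=V−Δ·S=-18.2108
Root portfolio cost Δ·53+B reproduces V0=33.3710.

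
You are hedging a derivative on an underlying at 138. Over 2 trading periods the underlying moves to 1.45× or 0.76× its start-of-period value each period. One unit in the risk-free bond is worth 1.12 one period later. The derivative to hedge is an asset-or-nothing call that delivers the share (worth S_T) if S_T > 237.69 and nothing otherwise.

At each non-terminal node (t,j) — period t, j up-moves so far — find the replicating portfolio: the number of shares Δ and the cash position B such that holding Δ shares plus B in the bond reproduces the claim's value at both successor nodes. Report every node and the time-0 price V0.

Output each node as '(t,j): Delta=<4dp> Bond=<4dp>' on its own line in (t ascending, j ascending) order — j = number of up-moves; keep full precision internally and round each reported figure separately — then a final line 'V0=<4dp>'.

(0,0): Delta=1.4195 Bond=-132.9220
(1,0): Delta=0.0000 Bond=0.0000
(1,1): Delta=2.1014 Bond=-285.3393
V0=62.9631

Under the risk-neutral measure, an up-move has probability p* = (R−d)/(u−d) = 0.5217 and values discount at R = 1.12.
Terminal values V(2,·): V(2,0)=0.0000, V(2,1)=0.0000, V(2,2)=290.1450
(1,0): S=104.8800. Δ = (V_up−V_dn)/(S_up−S_dn) = (0.0000−0.0000)/(152.0760−79.7088) = 0.0000. V = [p*·0.0000 + (1−p*)·0.0000]/1.12 = 0.0000. B = V − Δ·S = 0.0000.
(1,1): S=200.1000. Δ = (V_up−V_dn)/(S_up−S_dn) = (290.1450−0.0000)/(290.1450−152.0760) = 2.1014. V = [p*·290.1450 + (1−p*)·0.0000]/1.12 = 135.1607. B = V − Δ·S = -285.3393.
(0,0): S=138.0000. Δ = (V_up−V_dn)/(S_up−S_dn) = (135.1607−0.0000)/(200.1000−104.8800) = 1.4195. V = [p*·135.1607 + (1−p*)·0.0000]/1.12 = 62.9631. B = V − Δ·S = -132.9220.
Root portfolio cost Δ·138+B reproduces V0=62.9631.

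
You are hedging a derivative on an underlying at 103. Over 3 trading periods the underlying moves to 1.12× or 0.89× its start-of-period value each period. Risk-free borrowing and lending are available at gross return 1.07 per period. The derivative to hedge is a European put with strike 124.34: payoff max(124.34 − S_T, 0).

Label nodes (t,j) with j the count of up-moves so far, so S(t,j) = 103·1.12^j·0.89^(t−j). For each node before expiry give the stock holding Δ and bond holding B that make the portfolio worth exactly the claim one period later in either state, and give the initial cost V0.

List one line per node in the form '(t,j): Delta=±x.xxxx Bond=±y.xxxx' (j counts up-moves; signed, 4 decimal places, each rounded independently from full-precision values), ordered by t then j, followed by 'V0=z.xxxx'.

(0,0): Delta=-0.5401 Bond=62.0945
(1,0): Delta=-1.0000 Bond=108.6034
(1,1): Delta=-0.4385 Bond=54.7294
(2,0): Delta=-1.0000 Bond=116.2056
(2,1): Delta=-1.0000 Bond=116.2056
(2,2): Delta=-0.3146 Bond=42.5479
V0=6.4678

The replicating-portfolio and risk-neutral prices coincide; use p* = (1.07−0.89)/(1.12−0.89) = 0.7826 for the latter.
Terminal values V(3,·): V(3,0)=51.7282, V(3,1)=32.9633, V(3,2)=9.3492, V(3,3)=0.0000
Node (2,0) S=81.5863: V=(p*·32.9633+(1−p*)·51.7282)/1.07=34.6193; Δ=(32.9633−51.7282)/(91.3767−72.6118)=-1.0000; B=V−Δ·S=116.2056
Node (2,1) S=102.6704: V=(p*·9.3492+(1−p*)·32.9633)/1.07=13.5352; Δ=(9.3492−32.9633)/(114.9908−91.3767)=-1.0000; B=V−Δ·S=116.2056
Node (2,2) S=129.2032: V=(p*·0.0000+(1−p*)·9.3492)/1.07=1.8995; Δ=(0.0000−9.3492)/(144.7076−114.9908)=-0.3146; B=V−Δ·S=42.5479
Node (1,0) S=91.6700: V=(p*·13.5352+(1−p*)·34.6193)/1.07=16.9334; Δ=(13.5352−34.6193)/(102.6704−81.5863)=-1.0000; B=V−Δ·S=108.6034
Node (1,1) S=115.3600: V=(p*·1.8995+(1−p*)·13.5352)/1.07=4.1392; Δ=(1.8995−13.5352)/(129.2032−102.6704)=-0.4385; B=V−Δ·S=54.7294
Node (0,0) S=103.0000: V=(p*·4.1392+(1−p*)·16.9334)/1.07=6.4678; Δ=(4.1392−16.9334)/(115.3600−91.6700)=-0.5401; B=V−Δ·S=62.0945
Each (Δ,B) replicates both successor values, so the strategy is self-financing and V0 is arbitrage-free.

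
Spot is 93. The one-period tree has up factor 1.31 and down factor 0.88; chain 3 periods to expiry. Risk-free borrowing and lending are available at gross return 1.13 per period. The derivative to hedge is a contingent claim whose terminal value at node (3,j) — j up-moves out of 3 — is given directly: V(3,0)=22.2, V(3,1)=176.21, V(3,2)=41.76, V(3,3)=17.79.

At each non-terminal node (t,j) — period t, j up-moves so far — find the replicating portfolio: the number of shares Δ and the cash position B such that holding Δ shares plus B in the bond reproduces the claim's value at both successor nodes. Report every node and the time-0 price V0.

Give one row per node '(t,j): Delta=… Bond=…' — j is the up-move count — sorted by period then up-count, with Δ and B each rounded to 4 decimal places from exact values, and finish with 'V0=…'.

(0,0): Delta=-0.9118 Bond=137.9578
(1,0): Delta=-0.3445 Bond=109.4655
(1,1): Delta=-1.1862 Bond=189.3196
(2,0): Delta=4.9732 Bond=-259.2772
(2,1): Delta=-2.9165 Bond=399.4367
(2,2): Delta=-0.3493 Bond=80.3672
V0=53.1618

Risk-neutral probability p* = (R−d)/(u−d) = (1.13−0.88)/(1.31−0.88) = 0.5814.
At expiry t=3: V(3,0)=22.2000, V(3,1)=176.2100, V(3,2)=41.7600, V(3,3)=17.7900
  t=2,j=0: stock 72.0192 → up 94.3452 (V=176.2100), down 63.3769 (V=22.2000). Price 98.8856; hedge Δ=4.9732, bond B=-259.2772.
  t=2,j=1: stock 107.2104 → up 140.4456 (V=41.7600), down 94.3452 (V=176.2100). Price 86.7623; hedge Δ=-2.9165, bond B=399.4367.
  t=2,j=2: stock 159.5973 → up 209.0725 (V=17.7900), down 140.4456 (V=41.7600). Price 24.6230; hedge Δ=-0.3493, bond B=80.3672.
  t=1,j=0: stock 81.8400 → up 107.2104 (V=86.7623), down 72.0192 (V=98.8856). Price 81.2718; hedge Δ=-0.3445, bond B=109.4655.
  t=1,j=1: stock 121.8300 → up 159.5973 (V=24.6230), down 107.2104 (V=86.7623). Price 44.8095; hedge Δ=-1.1862, bond B=189.3196.
  t=0,j=0: stock 93.0000 → up 121.8300 (V=44.8095), down 81.8400 (V=81.2718). Price 53.1618; hedge Δ=-0.9118, bond B=137.9578.
The time-0 hedge costs 53.1618, which is the no-arbitrage price.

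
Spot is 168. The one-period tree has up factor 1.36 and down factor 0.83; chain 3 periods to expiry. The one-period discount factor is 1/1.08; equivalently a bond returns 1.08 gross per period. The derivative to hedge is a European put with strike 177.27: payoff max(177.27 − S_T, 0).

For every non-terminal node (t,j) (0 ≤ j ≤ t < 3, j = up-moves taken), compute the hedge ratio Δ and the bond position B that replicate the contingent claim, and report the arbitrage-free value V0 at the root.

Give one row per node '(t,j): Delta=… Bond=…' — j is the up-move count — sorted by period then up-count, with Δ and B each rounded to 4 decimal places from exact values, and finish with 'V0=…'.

(0,0): Delta=-0.2602 Bond=59.4490
(1,0): Delta=-0.5234 Bond=100.9112
(1,1): Delta=-0.0803 Bond=23.0940
(2,0): Delta=-1.0000 Bond=164.1389
(2,1): Delta=-0.1977 Bond=47.2106
(2,2): Delta=0.0000 Bond=0.0000
V0=15.7356

Risk-neutral probability p* = (R−d)/(u−d) = (1.08−0.83)/(1.36−0.83) = 0.4717.
Terminal payoffs: V(3,0)=81.2098, V(3,1)=19.8701, V(3,2)=0.0000, V(3,3)=0.0000
  t=2,j=0: stock 115.7352 → up 157.3999 (V=19.8701), down 96.0602 (V=81.2098). Price 48.4037; hedge Δ=-1.0000, bond B=164.1389.
  t=2,j=1: stock 189.6384 → up 257.9082 (V=0.0000), down 157.3999 (V=19.8701). Price 9.7198; hedge Δ=-0.1977, bond B=47.2106.
  t=2,j=2: stock 310.7328 → up 422.5966 (V=0.0000), down 257.9082 (V=0.0000). Price 0.0000; hedge Δ=0.0000, bond B=0.0000.
  t=1,j=0: stock 139.4400 → up 189.6384 (V=9.7198), down 115.7352 (V=48.4037). Price 27.9228; hedge Δ=-0.5234, bond B=100.9112.
  t=1,j=1: stock 228.4800 → up 310.7328 (V=0.0000), down 189.6384 (V=9.7198). Price 4.7546; hedge Δ=-0.0803, bond B=23.0940.
  t=0,j=0: stock 168.0000 → up 228.4800 (V=4.7546), down 139.4400 (V=27.9228). Price 15.7356; hedge Δ=-0.2602, bond B=59.4490.
Each (Δ,B) replicates both successor values, so the strategy is self-financing and V0 is arbitrage-free.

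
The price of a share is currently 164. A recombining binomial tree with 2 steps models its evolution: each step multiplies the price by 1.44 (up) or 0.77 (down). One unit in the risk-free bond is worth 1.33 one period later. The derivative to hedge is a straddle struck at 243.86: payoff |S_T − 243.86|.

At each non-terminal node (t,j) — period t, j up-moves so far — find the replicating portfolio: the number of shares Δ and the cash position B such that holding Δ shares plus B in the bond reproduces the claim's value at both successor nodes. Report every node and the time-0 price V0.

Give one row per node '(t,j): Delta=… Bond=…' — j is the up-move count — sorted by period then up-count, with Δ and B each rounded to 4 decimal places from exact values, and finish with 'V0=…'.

(0,0): Delta=0.1005 Bond=33.3689
(1,0): Delta=-1.0000 Bond=183.3534
(1,1): Delta=0.2161 Bond=17.0825
V0=49.8530

Since d<R<u, set p* = (R−d)/(u−d) = 0.8358; price each node as the discounted p*-expectation of its children.
At expiry t=2: V(2,0)=146.6244, V(2,1)=62.0168, V(2,2)=96.2104
Node (1,0) S=126.2800: V=(p*·62.0168+(1−p*)·146.6244)/1.33=57.0734; Δ=(62.0168−146.6244)/(181.8432−97.2356)=-1.0000; B=V−Δ·S=183.3534
Node (1,1) S=236.1600: V=(p*·96.2104+(1−p*)·62.0168)/1.33=68.1177; Δ=(96.2104−62.0168)/(340.0704−181.8432)=0.2161; B=V−Δ·S=17.0825
Node (0,0) S=164.0000: V=(p*·68.1177+(1−p*)·57.0734)/1.33=49.8530; Δ=(68.1177−57.0734)/(236.1600−126.2800)=0.1005; B=V−Δ·S=33.3689
Check: Δ(0,0)·S0 + B(0,0) = 49.8530 = V0.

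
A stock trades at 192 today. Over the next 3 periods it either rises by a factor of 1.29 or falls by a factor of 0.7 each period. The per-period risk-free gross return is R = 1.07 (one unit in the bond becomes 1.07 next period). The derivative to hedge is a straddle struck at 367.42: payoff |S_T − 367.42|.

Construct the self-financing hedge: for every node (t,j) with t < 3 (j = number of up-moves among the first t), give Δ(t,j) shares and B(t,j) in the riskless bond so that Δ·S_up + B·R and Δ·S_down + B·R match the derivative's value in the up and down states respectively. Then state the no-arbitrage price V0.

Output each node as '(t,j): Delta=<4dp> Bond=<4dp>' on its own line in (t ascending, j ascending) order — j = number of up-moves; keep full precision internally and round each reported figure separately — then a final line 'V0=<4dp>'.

The replicating-portfolio and risk-neutral prices coincide; use p* = (1.07−0.7)/(1.29−0.7) = 0.6271 for the latter.
Terminal payoffs: V(3,0)=301.5640, V(3,1)=246.0568, V(3,2)=143.7650, V(3,3)=44.7443
(2,0): S=94.0800. Δ = (V_up−V_dn)/(S_up−S_dn) = (246.0568−301.5640)/(121.3632−65.8560) = -1.0000. V = [p*·246.0568 + (1−p*)·301.5640]/1.07 = 249.3032. B = V − Δ·S = 343.3832.
(2,1): S=173.3760. Δ = (V_up−V_dn)/(S_up−S_dn) = (143.7650−246.0568)/(223.6550−121.3632) = -1.0000. V = [p*·143.7650 + (1−p*)·246.0568]/1.07 = 170.0072. B = V − Δ·S = 343.3832.
(2,2): S=319.5072. Δ = (V_up−V_dn)/(S_up−S_dn) = (44.7443−143.7650)/(412.1643−223.6550) = -0.5253. V = [p*·44.7443 + (1−p*)·143.7650]/1.07 = 76.3245. B = V − Δ·S = 244.1562.
(1,0): S=134.4000. Δ = (V_up−V_dn)/(S_up−S_dn) = (170.0072−249.3032)/(173.3760−94.0800) = -1.0000. V = [p*·170.0072 + (1−p*)·249.3032]/1.07 = 186.5189. B = V − Δ·S = 320.9189.
(1,1): S=247.6800. Δ = (V_up−V_dn)/(S_up−S_dn) = (76.3245−170.0072)/(319.5072−173.3760) = -0.6411. V = [p*·76.3245 + (1−p*)·170.0072]/1.07 = 103.9785. B = V − Δ·S = 262.7627.
(0,0): S=192.0000. Δ = (V_up−V_dn)/(S_up−S_dn) = (103.9785−186.5189)/(247.6800−134.4000) = -0.7286. V = [p*·103.9785 + (1−p*)·186.5189]/1.07 = 125.9405. B = V − Δ·S = 265.8393.
The time-0 hedge costs 125.9405, which is the no-arbitrage price.

(0,0): Delta=-0.7286 Bond=265.8393
(1,0): Delta=-1.0000 Bond=320.9189
(1,1): Delta=-0.6411 Bond=262.7627
(2,0): Delta=-1.0000 Bond=343.3832
(2,1): Delta=-1.0000 Bond=343.3832
(2,2): Delta=-0.5253 Bond=244.1562
V0=125.9405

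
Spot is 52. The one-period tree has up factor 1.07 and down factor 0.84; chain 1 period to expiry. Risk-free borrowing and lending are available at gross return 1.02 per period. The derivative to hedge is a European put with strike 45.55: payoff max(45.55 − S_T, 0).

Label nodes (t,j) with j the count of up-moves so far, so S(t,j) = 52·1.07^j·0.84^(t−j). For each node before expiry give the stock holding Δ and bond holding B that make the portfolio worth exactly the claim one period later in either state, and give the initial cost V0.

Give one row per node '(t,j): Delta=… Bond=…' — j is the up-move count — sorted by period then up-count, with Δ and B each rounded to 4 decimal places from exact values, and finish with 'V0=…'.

The replicating-portfolio and risk-neutral prices coincide; use p* = (1.02−0.84)/(1.07−0.84) = 0.7826 for the latter.
Terminal values V(1,·): V(1,0)=1.8700, V(1,1)=0.0000
Node (0,0) S=52.0000: V=(p*·0.0000+(1−p*)·1.8700)/1.02=0.3986; Δ=(0.0000−1.8700)/(55.6400−43.6800)=-0.1564; B=V−Δ·S=8.5290
Root portfolio cost Δ·52+B reproduces V0=0.3986.

(0,0): Delta=-0.1564 Bond=8.5290
V0=0.3986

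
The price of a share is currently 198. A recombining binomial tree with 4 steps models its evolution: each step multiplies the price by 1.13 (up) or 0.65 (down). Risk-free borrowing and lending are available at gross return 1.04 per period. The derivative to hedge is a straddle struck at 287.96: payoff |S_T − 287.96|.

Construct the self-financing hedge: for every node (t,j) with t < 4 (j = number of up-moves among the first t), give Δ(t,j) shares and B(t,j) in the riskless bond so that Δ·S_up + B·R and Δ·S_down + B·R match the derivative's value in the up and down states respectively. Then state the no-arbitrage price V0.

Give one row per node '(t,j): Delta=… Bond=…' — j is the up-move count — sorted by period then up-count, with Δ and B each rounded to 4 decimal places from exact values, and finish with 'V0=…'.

Since d<R<u, set p* = (R−d)/(u−d) = 0.8125; price each node as the discounted p*-expectation of its children.
Payoff layer (t=4): V(4,0)=252.6158, V(4,1)=226.5154, V(4,2)=181.1409, V(4,3)=102.2592, V(4,4)=34.8738
(3,0): S=54.3758. Δ = (V_up−V_dn)/(S_up−S_dn) = (226.5154−252.6158)/(61.4446−35.3442) = -1.0000. V = [p*·226.5154 + (1−p*)·252.6158]/1.04 = 222.5089. B = V − Δ·S = 276.8846.
(3,1): S=94.5302. Δ = (V_up−V_dn)/(S_up−S_dn) = (181.1409−226.5154)/(106.8191−61.4446) = -1.0000. V = [p*·181.1409 + (1−p*)·226.5154]/1.04 = 182.3545. B = V − Δ·S = 276.8846.
(3,2): S=164.3370. Δ = (V_up−V_dn)/(S_up−S_dn) = (102.2592−181.1409)/(185.7008−106.8191) = -1.0000. V = [p*·102.2592 + (1−p*)·181.1409]/1.04 = 112.5476. B = V − Δ·S = 276.8846.
(3,3): S=285.6936. Δ = (V_up−V_dn)/(S_up−S_dn) = (34.8738−102.2592)/(322.8338−185.7008) = -0.4914. V = [p*·34.8738 + (1−p*)·102.2592]/1.04 = 45.6813. B = V − Δ·S = 186.0675.
(2,0): S=83.6550. Δ = (V_up−V_dn)/(S_up−S_dn) = (182.3545−222.5089)/(94.5302−54.3758) = -1.0000. V = [p*·182.3545 + (1−p*)·222.5089]/1.04 = 182.5802. B = V − Δ·S = 266.2352.
(2,1): S=145.4310. Δ = (V_up−V_dn)/(S_up−S_dn) = (112.5476−182.3545)/(164.3370−94.5301) = -1.0000. V = [p*·112.5476 + (1−p*)·182.3545]/1.04 = 120.8042. B = V − Δ·S = 266.2352.
(2,2): S=252.8262. Δ = (V_up−V_dn)/(S_up−S_dn) = (45.6813−112.5476)/(285.6936−164.3370) = -0.5510. V = [p*·45.6813 + (1−p*)·112.5476]/1.04 = 55.9795. B = V − Δ·S = 195.2843.
(1,0): S=128.7000. Δ = (V_up−V_dn)/(S_up−S_dn) = (120.8042−182.5802)/(145.4310−83.6550) = -1.0000. V = [p*·120.8042 + (1−p*)·182.5802]/1.04 = 127.2954. B = V − Δ·S = 255.9954.
(1,1): S=223.7400. Δ = (V_up−V_dn)/(S_up−S_dn) = (55.9795−120.8042)/(252.8262−145.4310) = -0.6036. V = [p*·55.9795 + (1−p*)·120.8042]/1.04 = 65.5136. B = V − Δ·S = 200.5650.
(0,0): S=198.0000. Δ = (V_up−V_dn)/(S_up−S_dn) = (65.5136−127.2954)/(223.7400−128.7000) = -0.6501. V = [p*·65.5136 + (1−p*)·127.2954]/1.04 = 74.1324. B = V − Δ·S = 202.8444.
Each (Δ,B) replicates both successor values, so the strategy is self-financing and V0 is arbitrage-free.

(0,0): Delta=-0.6501 Bond=202.8444
(1,0): Delta=-1.0000 Bond=255.9954
(1,1): Delta=-0.6036 Bond=200.5650
(2,0): Delta=-1.0000 Bond=266.2352
(2,1): Delta=-1.0000 Bond=266.2352
(2,2): Delta=-0.5510 Bond=195.2843
(3,0): Delta=-1.0000 Bond=276.8846
(3,1): Delta=-1.0000 Bond=276.8846
(3,2): Delta=-1.0000 Bond=276.8846
(3,3): Delta=-0.4914 Bond=186.0675
V0=74.1324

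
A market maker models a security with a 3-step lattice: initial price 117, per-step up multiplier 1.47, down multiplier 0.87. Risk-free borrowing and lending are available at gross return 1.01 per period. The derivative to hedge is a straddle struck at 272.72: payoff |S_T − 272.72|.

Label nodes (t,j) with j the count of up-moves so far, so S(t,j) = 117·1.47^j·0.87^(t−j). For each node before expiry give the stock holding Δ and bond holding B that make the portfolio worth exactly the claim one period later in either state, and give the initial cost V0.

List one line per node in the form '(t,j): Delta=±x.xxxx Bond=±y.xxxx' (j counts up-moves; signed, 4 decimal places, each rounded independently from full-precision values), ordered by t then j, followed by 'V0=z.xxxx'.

Risk-neutral probability p* = (R−d)/(u−d) = (1.01−0.87)/(1.47−0.87) = 0.2333.
Payoff layer (t=3): V(3,0)=195.6751, V(3,1)=142.5408, V(3,2)=52.7620, V(3,3)=98.9332
(2,0): S=88.5573. Δ = (V_up−V_dn)/(S_up−S_dn) = (142.5408−195.6751)/(130.1792−77.0449) = -1.0000. V = [p*·142.5408 + (1−p*)·195.6751]/1.01 = 181.4625. B = V − Δ·S = 270.0198.
(2,1): S=149.6313. Δ = (V_up−V_dn)/(S_up−S_dn) = (52.7620−142.5408)/(219.9580−130.1792) = -1.0000. V = [p*·52.7620 + (1−p*)·142.5408]/1.01 = 120.3885. B = V − Δ·S = 270.0198.
(2,2): S=252.8253. Δ = (V_up−V_dn)/(S_up−S_dn) = (98.9332−52.7620)/(371.6532−219.9580) = 0.3044. V = [p*·98.9332 + (1−p*)·52.7620]/1.01 = 62.9062. B = V − Δ·S = -14.0458.
(1,0): S=101.7900. Δ = (V_up−V_dn)/(S_up−S_dn) = (120.3885−181.4625)/(149.6313−88.5573) = -1.0000. V = [p*·120.3885 + (1−p*)·181.4625]/1.01 = 165.5563. B = V − Δ·S = 267.3463.
(1,1): S=171.9900. Δ = (V_up−V_dn)/(S_up−S_dn) = (62.9062−120.3885)/(252.8253−149.6313) = -0.5570. V = [p*·62.9062 + (1−p*)·120.3885]/1.01 = 105.9168. B = V − Δ·S = 201.7206.
(0,0): S=117.0000. Δ = (V_up−V_dn)/(S_up−S_dn) = (105.9168−165.5563)/(171.9900−101.7900) = -0.8496. V = [p*·105.9168 + (1−p*)·165.5563]/1.01 = 150.1391. B = V − Δ·S = 249.5383.
Check: Δ(0,0)·S0 + B(0,0) = 150.1391 = V0.

(0,0): Delta=-0.8496 Bond=249.5383
(1,0): Delta=-1.0000 Bond=267.3463
(1,1): Delta=-0.5570 Bond=201.7206
(2,0): Delta=-1.0000 Bond=270.0198
(2,1): Delta=-1.0000 Bond=270.0198
(2,2): Delta=0.3044 Bond=-14.0458
V0=150.1391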